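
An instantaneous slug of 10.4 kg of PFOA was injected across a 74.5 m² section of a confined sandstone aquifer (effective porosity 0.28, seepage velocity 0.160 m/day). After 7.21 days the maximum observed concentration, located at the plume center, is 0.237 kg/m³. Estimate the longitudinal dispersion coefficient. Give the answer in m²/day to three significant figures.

0.0488 m²/day

At the plume center C_max = M/(n_e·A·√(4πDt)), so D = M²/(4πt·(n_e·A·C_max)²).
n_e·A·C_max = 0.28 × 74.5 × 0.237 = 4.944 kg/m.
D = 10.4²/(4π × 7.21 × 4.944²) = 0.0488 m²/day.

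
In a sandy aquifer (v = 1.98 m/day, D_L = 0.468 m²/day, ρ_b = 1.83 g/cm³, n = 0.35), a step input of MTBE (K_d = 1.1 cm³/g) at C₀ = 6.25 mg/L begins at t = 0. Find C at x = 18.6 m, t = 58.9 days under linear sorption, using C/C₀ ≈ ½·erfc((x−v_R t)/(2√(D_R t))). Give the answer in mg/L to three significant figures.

Retardation factor R = 1 + ρ_b·K_d/n = 1 + 1.83 × 1.1/0.35 = 6.751.
Sorption retards both mechanisms: v_R = v/R = 0.2933 m/day, D_R = D/R = 0.06932 m²/day.
v_R·t = 0.2933 × 58.9 = 17.27537 m; 2√(D_R t) = 4.041 m; argument = (18.6 − 17.27537)/4.041 = 0.3278.
C = C₀ × ½·erfc(0.3278) = 6.25 × 0.3215 = 2.01 mg/L.

2.01 mg/L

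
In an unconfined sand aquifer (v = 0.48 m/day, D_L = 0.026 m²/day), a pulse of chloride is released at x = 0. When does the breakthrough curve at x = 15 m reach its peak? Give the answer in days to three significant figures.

For the 1D instantaneous-source solution, setting ∂C/∂t = 0 at fixed x gives v²t² + 2Dt − x² = 0, so t = (√(D² + v²x²) − D)/v².
√(D² + v²x²) = √(0.026² + 0.48² × 15²) = 7.200; v² = 0.2304.
t = (7.200 − 0.026)/0.2304 = 31.1 days (vs. the pure-advection estimate x/v = 31.2 d).

31.1 days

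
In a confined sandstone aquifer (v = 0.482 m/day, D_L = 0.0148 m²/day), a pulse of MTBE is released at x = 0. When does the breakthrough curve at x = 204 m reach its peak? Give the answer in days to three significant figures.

423 days

For the 1D instantaneous-source solution, setting ∂C/∂t = 0 at fixed x gives v²t² + 2Dt − x² = 0, so t = (√(D² + v²x²) − D)/v².
√(D² + v²x²) = √(0.0148² + 0.482² × 204²) = 98.33; v² = 0.232324.
t = (98.33 − 0.0148)/0.232324 = 423 days (vs. the pure-advection estimate x/v = 423 d).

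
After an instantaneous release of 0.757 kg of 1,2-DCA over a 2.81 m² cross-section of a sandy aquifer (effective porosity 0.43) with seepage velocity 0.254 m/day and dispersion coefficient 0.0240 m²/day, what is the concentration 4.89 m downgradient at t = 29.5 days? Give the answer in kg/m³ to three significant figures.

For an instantaneous plane source, C(x,t) = M/(n_e·A·√(4πDt)) · exp(−(x−vt)²/(4Dt)), with n_e·A the pore (flow) area.
Plume center vt = 0.254 × 29.5 = 7.493 m, so the well at 4.89 m is 2.603 m upgradient of the peak.
√(4πDt) = 2.983 m, giving peak height M/(n_e·A·√(4πDt)) = 0.757/(0.43 × 2.81 × 2.983) = 0.2100 kg/m³.
(x−vt)²/(4Dt) = (-2.603)²/(4 × 0.0240 × 29.5) = 2.393; exp(−2.393) = 0.09136.
C = 0.2100 × 0.09136 = 0.0192 kg/m³.

0.0192 kg/m³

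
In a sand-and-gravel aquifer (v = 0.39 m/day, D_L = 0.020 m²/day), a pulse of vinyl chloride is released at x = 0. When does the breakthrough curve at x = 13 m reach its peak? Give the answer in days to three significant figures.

33.2 days

For the 1D instantaneous-source solution, setting ∂C/∂t = 0 at fixed x gives v²t² + 2Dt − x² = 0, so t = (√(D² + v²x²) − D)/v².
√(D² + v²x²) = √(0.020² + 0.39² × 13²) = 5.070; v² = 0.1521.
t = (5.070 − 0.020)/0.1521 = 33.2 days (vs. the pure-advection estimate x/v = 33.3 d).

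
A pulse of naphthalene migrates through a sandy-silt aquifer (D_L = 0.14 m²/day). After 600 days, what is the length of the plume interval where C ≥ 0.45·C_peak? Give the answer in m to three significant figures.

32.8 m

The plume is Gaussian with σ = √(2Dt) = √(2 × 0.14 × 600) = 12.96 m.
C/C_peak = exp(−Δx²/(2σ²)) = 0.45 ⇒ Δx = σ·√(−2 ln 0.45) = 12.96 × 1.264 = 16.38 m.
Width = 2Δx = 32.8 m.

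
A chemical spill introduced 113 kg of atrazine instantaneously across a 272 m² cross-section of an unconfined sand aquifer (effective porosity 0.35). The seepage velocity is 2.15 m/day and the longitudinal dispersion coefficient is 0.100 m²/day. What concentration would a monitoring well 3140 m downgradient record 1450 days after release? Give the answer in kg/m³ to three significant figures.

For an instantaneous plane source, C(x,t) = M/(n_e·A·√(4πDt)) · exp(−(x−vt)²/(4Dt)), with n_e·A the pore (flow) area.
Plume center vt = 2.15 × 1450 = 3117.5 m, so the well at 3140 m is 22.5 m downgradient of the peak.
√(4πDt) = 42.69 m, giving peak height M/(n_e·A·√(4πDt)) = 113/(0.35 × 272 × 42.69) = 0.02780 kg/m³.
(x−vt)²/(4Dt) = (22.5)²/(4 × 0.100 × 1450) = 0.8728; exp(−0.8728) = 0.4178.
C = 0.02780 × 0.4178 = 0.0116 kg/m³.

0.0116 kg/m³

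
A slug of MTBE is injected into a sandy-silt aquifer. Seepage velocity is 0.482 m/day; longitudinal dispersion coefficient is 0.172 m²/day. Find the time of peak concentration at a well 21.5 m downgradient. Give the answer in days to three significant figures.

43.9 days

For the 1D instantaneous-source solution, setting ∂C/∂t = 0 at fixed x gives v²t² + 2Dt − x² = 0, so t = (√(D² + v²x²) − D)/v².
√(D² + v²x²) = √(0.172² + 0.482² × 21.5²) = 10.36; v² = 0.232324.
t = (10.36 − 0.172)/0.232324 = 43.9 days (vs. the pure-advection estimate x/v = 44.6 d).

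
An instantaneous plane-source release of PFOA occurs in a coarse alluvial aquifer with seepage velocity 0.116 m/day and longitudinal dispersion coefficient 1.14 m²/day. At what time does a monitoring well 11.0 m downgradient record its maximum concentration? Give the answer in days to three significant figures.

42.4 days

For the 1D instantaneous-source solution, setting ∂C/∂t = 0 at fixed x gives v²t² + 2Dt − x² = 0, so t = (√(D² + v²x²) − D)/v².
√(D² + v²x²) = √(1.14² + 0.116² × 11.0²) = 1.711; v² = 0.013456.
t = (1.711 − 1.14)/0.013456 = 42.4 days (vs. the pure-advection estimate x/v = 94.8 d).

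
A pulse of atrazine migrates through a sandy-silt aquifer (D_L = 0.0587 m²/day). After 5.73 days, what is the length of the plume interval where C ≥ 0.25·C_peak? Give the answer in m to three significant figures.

2.73 m

The plume is Gaussian with σ = √(2Dt) = √(2 × 0.0587 × 5.73) = 0.8202 m.
C/C_peak = exp(−Δx²/(2σ²)) = 0.25 ⇒ Δx = σ·√(−2 ln 0.25) = 0.8202 × 1.665 = 1.366 m.
Width = 2Δx = 2.73 m.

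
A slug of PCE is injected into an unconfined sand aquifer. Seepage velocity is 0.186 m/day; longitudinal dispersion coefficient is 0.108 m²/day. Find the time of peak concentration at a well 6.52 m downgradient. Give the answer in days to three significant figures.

For the 1D instantaneous-source solution, setting ∂C/∂t = 0 at fixed x gives v²t² + 2Dt − x² = 0, so t = (√(D² + v²x²) − D)/v².
√(D² + v²x²) = √(0.108² + 0.186² × 6.52²) = 1.218; v² = 0.034596.
t = (1.218 − 0.108)/0.034596 = 32.1 days (vs. the pure-advection estimate x/v = 35.1 d).

32.1 days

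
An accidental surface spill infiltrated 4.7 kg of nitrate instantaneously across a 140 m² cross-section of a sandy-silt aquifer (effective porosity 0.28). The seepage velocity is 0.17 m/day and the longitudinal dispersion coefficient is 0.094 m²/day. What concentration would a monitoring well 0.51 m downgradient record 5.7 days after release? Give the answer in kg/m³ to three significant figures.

0.0419 kg/m³

For an instantaneous plane source, C(x,t) = M/(n_e·A·√(4πDt)) · exp(−(x−vt)²/(4Dt)), with n_e·A the pore (flow) area.
Plume center vt = 0.17 × 5.7 = 0.969 m, so the well at 0.51 m is 0.459 m upgradient of the peak.
√(4πDt) = 2.595 m, giving peak height M/(n_e·A·√(4πDt)) = 4.7/(0.28 × 140 × 2.595) = 0.04620 kg/m³.
(x−vt)²/(4Dt) = (-0.459)²/(4 × 0.094 × 5.7) = 0.09830; exp(−0.09830) = 0.9064.
C = 0.04620 × 0.9064 = 0.0419 kg/m³.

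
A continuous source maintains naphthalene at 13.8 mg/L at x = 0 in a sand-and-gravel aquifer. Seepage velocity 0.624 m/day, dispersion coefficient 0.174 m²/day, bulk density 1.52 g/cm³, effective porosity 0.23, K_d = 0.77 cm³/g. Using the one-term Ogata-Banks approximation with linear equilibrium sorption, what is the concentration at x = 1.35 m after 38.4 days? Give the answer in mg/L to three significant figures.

Retardation factor R = 1 + ρ_b·K_d/n = 1 + 1.52 × 0.77/0.23 = 6.089.
Sorption retards both mechanisms: v_R = v/R = 0.1025 m/day, D_R = D/R = 0.02858 m²/day.
v_R·t = 0.1025 × 38.4 = 3.936 m; 2√(D_R t) = 2.095 m; argument = (1.35 − 3.936)/2.095 = -1.234.
C = C₀ × ½·erfc(-1.234) = 13.8 × 0.9595 = 13.2 mg/L.

13.2 mg/L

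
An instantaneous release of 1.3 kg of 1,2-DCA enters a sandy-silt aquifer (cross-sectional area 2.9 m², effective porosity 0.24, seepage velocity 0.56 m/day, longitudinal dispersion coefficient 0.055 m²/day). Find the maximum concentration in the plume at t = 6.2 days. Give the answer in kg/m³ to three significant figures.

0.902 kg/m³

The peak of an instantaneous 1D plume sits at x = vt; there the Gaussian factor is 1 and C_max = M/(n_e·A·√(4πDt)), where n_e·A is the pore area the mass is dissolved in.
√(4πDt) = √(4π × 0.055 × 6.2) = 2.070 m, so C_max = 1.3/(0.24 × 2.9 × 2.070) = 0.902 kg/m³.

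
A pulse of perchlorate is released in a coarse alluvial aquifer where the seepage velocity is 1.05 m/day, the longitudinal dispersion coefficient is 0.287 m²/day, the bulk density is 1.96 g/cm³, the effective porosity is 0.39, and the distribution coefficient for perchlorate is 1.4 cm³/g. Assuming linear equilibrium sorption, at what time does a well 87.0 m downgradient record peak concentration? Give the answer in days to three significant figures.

Retardation factor R = 1 + ρ_b·K_d/n = 1 + 1.96 × 1.4/0.39 = 8.036.
Sorption retards both mechanisms: v_R = v/R = 0.1307 m/day, D_R = D/R = 0.03571 m²/day.
Peak time from v_R²t² + 2D_R t − x² = 0: t = (√(D_R² + v_R²x²) − D_R)/v_R².
√(D_R² + v_R²x²) = √(0.03571² + 0.1307² × 87.0²) = 11.37; v_R² = 0.01708.
t = (11.37 − 0.03571)/0.01708 = 664 days.

664 days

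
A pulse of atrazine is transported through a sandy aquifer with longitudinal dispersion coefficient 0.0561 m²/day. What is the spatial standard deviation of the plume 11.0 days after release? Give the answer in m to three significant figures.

Dispersive spreading gives a Gaussian with σ² = 2Dt; advection only shifts the center.
σ = √(2 × 0.0561 × 11.0) = 1.11 m.

1.11 m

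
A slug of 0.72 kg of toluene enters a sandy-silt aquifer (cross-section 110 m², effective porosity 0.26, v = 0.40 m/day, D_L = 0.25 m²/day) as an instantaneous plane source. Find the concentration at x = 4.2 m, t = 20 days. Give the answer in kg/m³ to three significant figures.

0.00154 kg/m³

For an instantaneous plane source, C(x,t) = M/(n_e·A·√(4πDt)) · exp(−(x−vt)²/(4Dt)), with n_e·A the pore (flow) area.
Plume center vt = 0.40 × 20 = 8 m, so the well at 4.2 m is 3.8 m upgradient of the peak.
√(4πDt) = 7.927 m, giving peak height M/(n_e·A·√(4πDt)) = 0.72/(0.26 × 110 × 7.927) = 0.003176 kg/m³.
(x−vt)²/(4Dt) = (-3.8)²/(4 × 0.25 × 20) = 0.7220; exp(−0.7220) = 0.4858.
C = 0.003176 × 0.4858 = 0.00154 kg/m³.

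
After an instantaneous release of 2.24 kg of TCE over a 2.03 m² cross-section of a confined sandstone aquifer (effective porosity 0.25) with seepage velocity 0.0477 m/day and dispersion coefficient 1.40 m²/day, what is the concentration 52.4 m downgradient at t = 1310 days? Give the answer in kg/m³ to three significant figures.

0.0287 kg/m³

For an instantaneous plane source, C(x,t) = M/(n_e·A·√(4πDt)) · exp(−(x−vt)²/(4Dt)), with n_e·A the pore (flow) area.
Plume center vt = 0.0477 × 1310 = 62.487 m, so the well at 52.4 m is 10.087 m upgradient of the peak.
√(4πDt) = 151.8 m, giving peak height M/(n_e·A·√(4πDt)) = 2.24/(0.25 × 2.03 × 151.8) = 0.02908 kg/m³.
(x−vt)²/(4Dt) = (-10.087)²/(4 × 1.40 × 1310) = 0.01387; exp(−0.01387) = 0.9862.
C = 0.02908 × 0.9862 = 0.0287 kg/m³.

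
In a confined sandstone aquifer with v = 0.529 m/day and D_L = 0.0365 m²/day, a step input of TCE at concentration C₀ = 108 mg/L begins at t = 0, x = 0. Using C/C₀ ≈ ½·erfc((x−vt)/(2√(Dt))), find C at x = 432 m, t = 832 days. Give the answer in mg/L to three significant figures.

For a continuous step input, C/C₀ ≈ ½·erfc((x−vt)/(2√(Dt))).
vt = 0.529 × 832 = 440.128 m and 2√(Dt) = 2√(0.0365 × 832) = 11.02 m.
Argument (x−vt)/(2√(Dt)) = (432 − 440.128)/11.02 = -0.7376; ½·erfc(-0.7376) = 0.8516.
C = 108 × 0.8516 = 92.0 mg/L.

92.0 mg/L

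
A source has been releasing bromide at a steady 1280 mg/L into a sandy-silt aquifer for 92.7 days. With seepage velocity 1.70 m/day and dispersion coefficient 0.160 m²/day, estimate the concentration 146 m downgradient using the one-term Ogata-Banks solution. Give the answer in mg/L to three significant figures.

1260 mg/L

For a continuous step input, C/C₀ ≈ ½·erfc((x−vt)/(2√(Dt))).
vt = 1.70 × 92.7 = 157.59 m and 2√(Dt) = 2√(0.160 × 92.7) = 7.702 m.
Argument (x−vt)/(2√(Dt)) = (146 − 157.59)/7.702 = -1.505; ½·erfc(-1.505) = 0.9833.
C = 1280 × 0.9833 = 1260 mg/L.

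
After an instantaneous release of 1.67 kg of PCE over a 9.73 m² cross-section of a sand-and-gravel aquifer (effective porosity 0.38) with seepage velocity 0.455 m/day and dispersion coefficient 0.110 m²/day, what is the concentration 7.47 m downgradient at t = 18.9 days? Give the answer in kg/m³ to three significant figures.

For an instantaneous plane source, C(x,t) = M/(n_e·A·√(4πDt)) · exp(−(x−vt)²/(4Dt)), with n_e·A the pore (flow) area.
Plume center vt = 0.455 × 18.9 = 8.5995 m, so the well at 7.47 m is 1.1295 m upgradient of the peak.
√(4πDt) = 5.111 m, giving peak height M/(n_e·A·√(4πDt)) = 1.67/(0.38 × 9.73 × 5.111) = 0.08837 kg/m³.
(x−vt)²/(4Dt) = (-1.1295)²/(4 × 0.110 × 18.9) = 0.1534; exp(−0.1534) = 0.8578.
C = 0.08837 × 0.8578 = 0.0758 kg/m³.

0.0758 kg/m³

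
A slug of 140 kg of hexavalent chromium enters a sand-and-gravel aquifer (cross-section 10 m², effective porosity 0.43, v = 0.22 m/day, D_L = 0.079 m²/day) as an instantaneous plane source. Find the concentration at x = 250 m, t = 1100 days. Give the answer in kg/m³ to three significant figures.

0.820 kg/m³

For an instantaneous plane source, C(x,t) = M/(n_e·A·√(4πDt)) · exp(−(x−vt)²/(4Dt)), with n_e·A the pore (flow) area.
Plume center vt = 0.22 × 1100 = 242 m, so the well at 250 m is 8 m downgradient of the peak.
√(4πDt) = 33.05 m, giving peak height M/(n_e·A·√(4πDt)) = 140/(0.43 × 10 × 33.05) = 0.9851 kg/m³.
(x−vt)²/(4Dt) = (8)²/(4 × 0.079 × 1100) = 0.1841; exp(−0.1841) = 0.8319.
C = 0.9851 × 0.8319 = 0.820 kg/m³.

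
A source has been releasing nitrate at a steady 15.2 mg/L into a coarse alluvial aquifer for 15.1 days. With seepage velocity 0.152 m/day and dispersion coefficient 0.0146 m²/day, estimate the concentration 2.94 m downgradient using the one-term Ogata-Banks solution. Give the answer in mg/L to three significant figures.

For a continuous step input, C/C₀ ≈ ½·erfc((x−vt)/(2√(Dt))).
vt = 0.152 × 15.1 = 2.2952 m and 2√(Dt) = 2√(0.0146 × 15.1) = 0.9391 m.
Argument (x−vt)/(2√(Dt)) = (2.94 − 2.2952)/0.9391 = 0.6866; ½·erfc(0.6866) = 0.1658.
C = 15.2 × 0.1658 = 2.52 mg/L.

2.52 mg/L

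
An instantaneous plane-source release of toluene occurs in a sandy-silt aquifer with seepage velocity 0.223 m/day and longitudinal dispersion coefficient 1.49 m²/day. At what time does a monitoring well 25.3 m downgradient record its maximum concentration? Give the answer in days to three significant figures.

For the 1D instantaneous-source solution, setting ∂C/∂t = 0 at fixed x gives v²t² + 2Dt − x² = 0, so t = (√(D² + v²x²) − D)/v².
√(D² + v²x²) = √(1.49² + 0.223² × 25.3²) = 5.835; v² = 0.049729.
t = (5.835 − 1.49)/0.049729 = 87.4 days (vs. the pure-advection estimate x/v = 113 d).

87.4 days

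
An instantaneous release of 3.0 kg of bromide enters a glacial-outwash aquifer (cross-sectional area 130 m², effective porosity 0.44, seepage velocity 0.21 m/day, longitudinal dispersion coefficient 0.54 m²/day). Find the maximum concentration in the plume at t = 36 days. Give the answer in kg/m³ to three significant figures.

The peak of an instantaneous 1D plume sits at x = vt; there the Gaussian factor is 1 and C_max = M/(n_e·A·√(4πDt)), where n_e·A is the pore area the mass is dissolved in.
√(4πDt) = √(4π × 0.54 × 36) = 15.63 m, so C_max = 3.0/(0.44 × 130 × 15.63) = 0.00336 kg/m³.

0.00336 kg/m³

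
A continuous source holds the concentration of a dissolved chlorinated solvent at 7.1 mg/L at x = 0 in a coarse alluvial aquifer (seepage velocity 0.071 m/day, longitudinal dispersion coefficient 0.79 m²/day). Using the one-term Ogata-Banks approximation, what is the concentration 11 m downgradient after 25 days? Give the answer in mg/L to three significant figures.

0.505 mg/L

For a continuous step input, C/C₀ ≈ ½·erfc((x−vt)/(2√(Dt))).
vt = 0.071 × 25 = 1.775 m and 2√(Dt) = 2√(0.79 × 25) = 8.888 m.
Argument (x−vt)/(2√(Dt)) = (11 − 1.775)/8.888 = 1.038; ½·erfc(1.038) = 0.07106.
C = 7.1 × 0.07106 = 0.505 mg/L.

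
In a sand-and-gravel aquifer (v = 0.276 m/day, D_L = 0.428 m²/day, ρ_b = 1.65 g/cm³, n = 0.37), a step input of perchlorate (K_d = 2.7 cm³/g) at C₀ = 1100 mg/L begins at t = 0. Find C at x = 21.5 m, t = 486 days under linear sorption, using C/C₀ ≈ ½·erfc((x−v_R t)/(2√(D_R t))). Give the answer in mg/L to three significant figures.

Retardation factor R = 1 + ρ_b·K_d/n = 1 + 1.65 × 2.7/0.37 = 13.04.
Sorption retards both mechanisms: v_R = v/R = 0.02117 m/day, D_R = D/R = 0.03282 m²/day.
v_R·t = 0.02117 × 486 = 10.28862 m; 2√(D_R t) = 7.988 m; argument = (21.5 − 10.28862)/7.988 = 1.404.
C = C₀ × ½·erfc(1.404) = 1100 × 0.02354 = 25.9 mg/L.

25.9 mg/L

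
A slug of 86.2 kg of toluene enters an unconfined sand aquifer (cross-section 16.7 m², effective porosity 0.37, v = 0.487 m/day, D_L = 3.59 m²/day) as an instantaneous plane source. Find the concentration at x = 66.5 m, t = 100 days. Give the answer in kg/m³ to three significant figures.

0.167 kg/m³

For an instantaneous plane source, C(x,t) = M/(n_e·A·√(4πDt)) · exp(−(x−vt)²/(4Dt)), with n_e·A the pore (flow) area.
Plume center vt = 0.487 × 100 = 48.7 m, so the well at 66.5 m is 17.8 m downgradient of the peak.
√(4πDt) = 67.17 m, giving peak height M/(n_e·A·√(4πDt)) = 86.2/(0.37 × 16.7 × 67.17) = 0.2077 kg/m³.
(x−vt)²/(4Dt) = (17.8)²/(4 × 3.59 × 100) = 0.2206; exp(−0.2206) = 0.8020.
C = 0.2077 × 0.8020 = 0.167 kg/m³.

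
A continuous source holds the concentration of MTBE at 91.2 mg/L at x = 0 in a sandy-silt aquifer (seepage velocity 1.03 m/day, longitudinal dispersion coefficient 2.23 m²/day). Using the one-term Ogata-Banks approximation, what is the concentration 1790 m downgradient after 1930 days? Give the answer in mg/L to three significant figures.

For a continuous step input, C/C₀ ≈ ½·erfc((x−vt)/(2√(Dt))).
vt = 1.03 × 1930 = 1987.9 m and 2√(Dt) = 2√(2.23 × 1930) = 131.2 m.
Argument (x−vt)/(2√(Dt)) = (1790 − 1987.9)/131.2 = -1.508; ½·erfc(-1.508) = 0.9835.
C = 91.2 × 0.9835 = 89.7 mg/L.

89.7 mg/L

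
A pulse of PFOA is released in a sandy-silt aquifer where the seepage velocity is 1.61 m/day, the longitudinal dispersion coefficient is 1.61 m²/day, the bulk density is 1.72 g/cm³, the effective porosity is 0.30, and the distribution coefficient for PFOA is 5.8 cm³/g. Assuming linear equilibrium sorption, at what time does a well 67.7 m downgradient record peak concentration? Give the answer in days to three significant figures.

Retardation factor R = 1 + ρ_b·K_d/n = 1 + 1.72 × 5.8/0.30 = 34.25.
Sorption retards both mechanisms: v_R = v/R = 0.04701 m/day, D_R = D/R = 0.04701 m²/day.
Peak time from v_R²t² + 2D_R t − x² = 0: t = (√(D_R² + v_R²x²) − D_R)/v_R².
√(D_R² + v_R²x²) = √(0.04701² + 0.04701² × 67.7²) = 3.183; v_R² = 0.002210.
t = (3.183 − 0.04701)/0.002210 = 1420 days.

1420 days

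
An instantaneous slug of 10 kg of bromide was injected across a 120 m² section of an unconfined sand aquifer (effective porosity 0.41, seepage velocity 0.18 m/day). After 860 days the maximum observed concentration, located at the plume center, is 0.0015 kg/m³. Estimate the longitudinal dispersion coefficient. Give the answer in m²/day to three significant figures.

At the plume center C_max = M/(n_e·A·√(4πDt)), so D = M²/(4πt·(n_e·A·C_max)²).
n_e·A·C_max = 0.41 × 120 × 0.0015 = 0.07380 kg/m.
D = 10²/(4π × 860 × 0.07380²) = 1.70 m²/day.

1.70 m²/day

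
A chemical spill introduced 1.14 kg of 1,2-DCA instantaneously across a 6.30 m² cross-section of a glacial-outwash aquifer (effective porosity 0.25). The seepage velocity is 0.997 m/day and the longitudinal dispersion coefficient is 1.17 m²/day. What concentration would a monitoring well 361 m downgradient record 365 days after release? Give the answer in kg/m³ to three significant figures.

0.00983 kg/m³

For an instantaneous plane source, C(x,t) = M/(n_e·A·√(4πDt)) · exp(−(x−vt)²/(4Dt)), with n_e·A the pore (flow) area.
Plume center vt = 0.997 × 365 = 363.905 m, so the well at 361 m is 2.905 m upgradient of the peak.
√(4πDt) = 73.26 m, giving peak height M/(n_e·A·√(4πDt)) = 1.14/(0.25 × 6.30 × 73.26) = 0.009880 kg/m³.
(x−vt)²/(4Dt) = (-2.905)²/(4 × 1.17 × 365) = 0.004940; exp(−0.004940) = 0.9951.
C = 0.009880 × 0.9951 = 0.00983 kg/m³.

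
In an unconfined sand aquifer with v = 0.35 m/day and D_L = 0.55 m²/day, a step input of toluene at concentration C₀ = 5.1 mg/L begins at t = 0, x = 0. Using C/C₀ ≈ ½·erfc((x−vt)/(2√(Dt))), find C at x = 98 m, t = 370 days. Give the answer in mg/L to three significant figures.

For a continuous step input, C/C₀ ≈ ½·erfc((x−vt)/(2√(Dt))).
vt = 0.35 × 370 = 129.5 m and 2√(Dt) = 2√(0.55 × 370) = 28.53 m.
Argument (x−vt)/(2√(Dt)) = (98 − 129.5)/28.53 = -1.104; ½·erfc(-1.104) = 0.9408.
C = 5.1 × 0.9408 = 4.80 mg/L.

4.80 mg/L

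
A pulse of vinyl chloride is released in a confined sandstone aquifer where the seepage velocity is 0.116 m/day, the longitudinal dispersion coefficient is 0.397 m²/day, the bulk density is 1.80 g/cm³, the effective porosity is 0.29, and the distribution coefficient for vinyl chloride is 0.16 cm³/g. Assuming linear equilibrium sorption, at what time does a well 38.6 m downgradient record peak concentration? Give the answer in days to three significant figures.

607 days

Retardation factor R = 1 + ρ_b·K_d/n = 1 + 1.80 × 0.16/0.29 = 1.993.
Sorption retards both mechanisms: v_R = v/R = 0.05820 m/day, D_R = D/R = 0.1992 m²/day.
Peak time from v_R²t² + 2D_R t − x² = 0: t = (√(D_R² + v_R²x²) − D_R)/v_R².
√(D_R² + v_R²x²) = √(0.1992² + 0.05820² × 38.6²) = 2.255; v_R² = 0.003387.
t = (2.255 − 0.1992)/0.003387 = 607 days.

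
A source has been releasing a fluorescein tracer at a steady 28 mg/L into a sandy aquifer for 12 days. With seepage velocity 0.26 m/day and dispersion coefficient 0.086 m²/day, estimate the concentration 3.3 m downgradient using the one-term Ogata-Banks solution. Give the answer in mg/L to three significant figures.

For a continuous step input, C/C₀ ≈ ½·erfc((x−vt)/(2√(Dt))).
vt = 0.26 × 12 = 3.12 m and 2√(Dt) = 2√(0.086 × 12) = 2.032 m.
Argument (x−vt)/(2√(Dt)) = (3.3 − 3.12)/2.032 = 0.08858; ½·erfc(0.08858) = 0.4502.
C = 28 × 0.4502 = 12.6 mg/L.

12.6 mg/L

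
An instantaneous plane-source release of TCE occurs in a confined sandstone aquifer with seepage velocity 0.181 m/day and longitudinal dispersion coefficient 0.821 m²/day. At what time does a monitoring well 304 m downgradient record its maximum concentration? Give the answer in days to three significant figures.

For the 1D instantaneous-source solution, setting ∂C/∂t = 0 at fixed x gives v²t² + 2Dt − x² = 0, so t = (√(D² + v²x²) − D)/v².
√(D² + v²x²) = √(0.821² + 0.181² × 304²) = 55.03; v² = 0.032761.
t = (55.03 − 0.821)/0.032761 = 1650 days (vs. the pure-advection estimate x/v = 1680 d).

1650 days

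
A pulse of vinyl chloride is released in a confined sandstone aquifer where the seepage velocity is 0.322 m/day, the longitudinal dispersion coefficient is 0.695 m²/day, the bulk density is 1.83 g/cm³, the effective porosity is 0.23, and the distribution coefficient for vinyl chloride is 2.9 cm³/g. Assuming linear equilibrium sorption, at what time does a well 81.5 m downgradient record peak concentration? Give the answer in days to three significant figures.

5930 days

Retardation factor R = 1 + ρ_b·K_d/n = 1 + 1.83 × 2.9/0.23 = 24.07.
Sorption retards both mechanisms: v_R = v/R = 0.01338 m/day, D_R = D/R = 0.02887 m²/day.
Peak time from v_R²t² + 2D_R t − x² = 0: t = (√(D_R² + v_R²x²) − D_R)/v_R².
√(D_R² + v_R²x²) = √(0.02887² + 0.01338² × 81.5²) = 1.091; v_R² = 0.0001790.
t = (1.091 − 0.02887)/0.0001790 = 5930 days.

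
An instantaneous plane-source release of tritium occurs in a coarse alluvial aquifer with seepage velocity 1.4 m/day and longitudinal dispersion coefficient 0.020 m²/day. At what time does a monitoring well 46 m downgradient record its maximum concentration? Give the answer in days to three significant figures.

32.8 days

For the 1D instantaneous-source solution, setting ∂C/∂t = 0 at fixed x gives v²t² + 2Dt − x² = 0, so t = (√(D² + v²x²) − D)/v².
√(D² + v²x²) = √(0.020² + 1.4² × 46²) = 64.40; v² = 1.96.
t = (64.40 − 0.020)/1.96 = 32.8 days (vs. the pure-advection estimate x/v = 32.9 d).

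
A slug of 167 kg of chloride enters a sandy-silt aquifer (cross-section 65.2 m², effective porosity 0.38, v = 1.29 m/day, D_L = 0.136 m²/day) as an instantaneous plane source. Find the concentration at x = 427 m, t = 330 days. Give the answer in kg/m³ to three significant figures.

0.281 kg/m³

For an instantaneous plane source, C(x,t) = M/(n_e·A·√(4πDt)) · exp(−(x−vt)²/(4Dt)), with n_e·A the pore (flow) area.
Plume center vt = 1.29 × 330 = 425.7 m, so the well at 427 m is 1.3 m downgradient of the peak.
√(4πDt) = 23.75 m, giving peak height M/(n_e·A·√(4πDt)) = 167/(0.38 × 65.2 × 23.75) = 0.2838 kg/m³.
(x−vt)²/(4Dt) = (1.3)²/(4 × 0.136 × 330) = 0.009414; exp(−0.009414) = 0.9906.
C = 0.2838 × 0.9906 = 0.281 kg/m³.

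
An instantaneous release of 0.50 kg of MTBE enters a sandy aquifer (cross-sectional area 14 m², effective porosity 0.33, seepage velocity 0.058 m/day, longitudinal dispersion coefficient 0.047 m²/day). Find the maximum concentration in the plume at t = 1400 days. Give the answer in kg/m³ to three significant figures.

The peak of an instantaneous 1D plume sits at x = vt; there the Gaussian factor is 1 and C_max = M/(n_e·A·√(4πDt)), where n_e·A is the pore area the mass is dissolved in.
√(4πDt) = √(4π × 0.047 × 1400) = 28.76 m, so C_max = 0.50/(0.33 × 14 × 28.76) = 0.00376 kg/m³.

0.00376 kg/m³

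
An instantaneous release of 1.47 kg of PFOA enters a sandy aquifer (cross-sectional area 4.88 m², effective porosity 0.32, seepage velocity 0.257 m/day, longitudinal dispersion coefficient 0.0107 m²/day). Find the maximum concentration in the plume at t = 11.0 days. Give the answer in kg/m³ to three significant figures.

0.774 kg/m³

The peak of an instantaneous 1D plume sits at x = vt; there the Gaussian factor is 1 and C_max = M/(n_e·A·√(4πDt)), where n_e·A is the pore area the mass is dissolved in.
√(4πDt) = √(4π × 0.0107 × 11.0) = 1.216 m, so C_max = 1.47/(0.32 × 4.88 × 1.216) = 0.774 kg/m³.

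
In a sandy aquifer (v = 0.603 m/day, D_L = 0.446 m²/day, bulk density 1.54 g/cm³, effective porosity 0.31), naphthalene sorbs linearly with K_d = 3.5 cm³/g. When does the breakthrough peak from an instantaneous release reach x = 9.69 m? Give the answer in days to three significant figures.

Retardation factor R = 1 + ρ_b·K_d/n = 1 + 1.54 × 3.5/0.31 = 18.39.
Sorption retards both mechanisms: v_R = v/R = 0.03279 m/day, D_R = D/R = 0.02425 m²/day.
Peak time from v_R²t² + 2D_R t − x² = 0: t = (√(D_R² + v_R²x²) − D_R)/v_R².
√(D_R² + v_R²x²) = √(0.02425² + 0.03279² × 9.69²) = 0.3187; v_R² = 0.001075.
t = (0.3187 − 0.02425)/0.001075 = 274 days.

274 days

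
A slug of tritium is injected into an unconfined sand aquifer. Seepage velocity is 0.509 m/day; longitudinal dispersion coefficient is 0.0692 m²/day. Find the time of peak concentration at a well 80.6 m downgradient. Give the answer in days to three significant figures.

158 days

For the 1D instantaneous-source solution, setting ∂C/∂t = 0 at fixed x gives v²t² + 2Dt − x² = 0, so t = (√(D² + v²x²) − D)/v².
√(D² + v²x²) = √(0.0692² + 0.509² × 80.6²) = 41.03; v² = 0.259081.
t = (41.03 − 0.0692)/0.259081 = 158 days (vs. the pure-advection estimate x/v = 158 d).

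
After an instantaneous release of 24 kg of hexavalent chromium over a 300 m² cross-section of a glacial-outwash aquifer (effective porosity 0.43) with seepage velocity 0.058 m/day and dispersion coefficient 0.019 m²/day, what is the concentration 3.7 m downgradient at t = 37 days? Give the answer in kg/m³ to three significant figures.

For an instantaneous plane source, C(x,t) = M/(n_e·A·√(4πDt)) · exp(−(x−vt)²/(4Dt)), with n_e·A the pore (flow) area.
Plume center vt = 0.058 × 37 = 2.146 m, so the well at 3.7 m is 1.554 m downgradient of the peak.
√(4πDt) = 2.972 m, giving peak height M/(n_e·A·√(4πDt)) = 24/(0.43 × 300 × 2.972) = 0.06260 kg/m³.
(x−vt)²/(4Dt) = (1.554)²/(4 × 0.019 × 37) = 0.8588; exp(−0.8588) = 0.4237.
C = 0.06260 × 0.4237 = 0.0265 kg/m³.

0.0265 kg/m³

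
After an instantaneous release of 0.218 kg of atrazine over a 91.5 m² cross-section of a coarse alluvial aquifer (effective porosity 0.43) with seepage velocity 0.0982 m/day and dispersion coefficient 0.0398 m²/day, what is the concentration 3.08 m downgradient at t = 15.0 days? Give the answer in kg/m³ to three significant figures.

0.000686 kg/m³

For an instantaneous plane source, C(x,t) = M/(n_e·A·√(4πDt)) · exp(−(x−vt)²/(4Dt)), with n_e·A the pore (flow) area.
Plume center vt = 0.0982 × 15.0 = 1.473 m, so the well at 3.08 m is 1.607 m downgradient of the peak.
√(4πDt) = 2.739 m, giving peak height M/(n_e·A·√(4πDt)) = 0.218/(0.43 × 91.5 × 2.739) = 0.002023 kg/m³.
(x−vt)²/(4Dt) = (1.607)²/(4 × 0.0398 × 15.0) = 1.081; exp(−1.081) = 0.3393.
C = 0.002023 × 0.3393 = 0.000686 kg/m³.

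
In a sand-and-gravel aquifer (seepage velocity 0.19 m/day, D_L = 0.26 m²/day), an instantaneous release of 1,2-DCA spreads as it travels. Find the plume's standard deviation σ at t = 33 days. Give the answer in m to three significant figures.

4.14 m

Dispersive spreading gives a Gaussian with σ² = 2Dt; advection only shifts the center.
σ = √(2 × 0.26 × 33) = 4.14 m.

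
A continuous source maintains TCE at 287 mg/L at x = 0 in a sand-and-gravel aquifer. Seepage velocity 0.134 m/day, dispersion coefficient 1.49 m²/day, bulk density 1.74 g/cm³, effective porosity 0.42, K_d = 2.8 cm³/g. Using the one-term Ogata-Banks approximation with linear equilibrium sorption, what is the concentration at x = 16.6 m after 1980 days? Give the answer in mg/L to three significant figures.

167 mg/L

Retardation factor R = 1 + ρ_b·K_d/n = 1 + 1.74 × 2.8/0.42 = 12.60.
Sorption retards both mechanisms: v_R = v/R = 0.01063 m/day, D_R = D/R = 0.1183 m²/day.
v_R·t = 0.01063 × 1980 = 21.0474 m; 2√(D_R t) = 30.61 m; argument = (16.6 − 21.0474)/30.61 = -0.1453.
C = C₀ × ½·erfc(-0.1453) = 287 × 0.5814 = 167 mg/L.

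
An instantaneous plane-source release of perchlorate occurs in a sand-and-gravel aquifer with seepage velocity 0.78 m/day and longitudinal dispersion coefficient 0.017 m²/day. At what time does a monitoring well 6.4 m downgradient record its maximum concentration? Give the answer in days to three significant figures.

8.18 days

For the 1D instantaneous-source solution, setting ∂C/∂t = 0 at fixed x gives v²t² + 2Dt − x² = 0, so t = (√(D² + v²x²) − D)/v².
√(D² + v²x²) = √(0.017² + 0.78² × 6.4²) = 4.992; v² = 0.6084.
t = (4.992 − 0.017)/0.6084 = 8.18 days (vs. the pure-advection estimate x/v = 8.21 d).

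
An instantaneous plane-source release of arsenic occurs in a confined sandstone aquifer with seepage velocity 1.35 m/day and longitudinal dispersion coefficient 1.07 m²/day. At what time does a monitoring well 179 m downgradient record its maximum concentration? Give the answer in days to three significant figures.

For the 1D instantaneous-source solution, setting ∂C/∂t = 0 at fixed x gives v²t² + 2Dt − x² = 0, so t = (√(D² + v²x²) − D)/v².
√(D² + v²x²) = √(1.07² + 1.35² × 179²) = 241.7; v² = 1.8225.
t = (241.7 − 1.07)/1.8225 = 132 days (vs. the pure-advection estimate x/v = 133 d).

132 days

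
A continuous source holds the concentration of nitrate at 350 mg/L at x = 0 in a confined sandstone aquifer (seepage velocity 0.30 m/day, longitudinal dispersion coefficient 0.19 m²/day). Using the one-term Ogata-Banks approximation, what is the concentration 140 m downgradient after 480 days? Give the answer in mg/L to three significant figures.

For a continuous step input, C/C₀ ≈ ½·erfc((x−vt)/(2√(Dt))).
vt = 0.30 × 480 = 144 m and 2√(Dt) = 2√(0.19 × 480) = 19.10 m.
Argument (x−vt)/(2√(Dt)) = (140 − 144)/19.10 = -0.2094; ½·erfc(-0.2094) = 0.6164.
C = 350 × 0.6164 = 216 mg/L.

216 mg/L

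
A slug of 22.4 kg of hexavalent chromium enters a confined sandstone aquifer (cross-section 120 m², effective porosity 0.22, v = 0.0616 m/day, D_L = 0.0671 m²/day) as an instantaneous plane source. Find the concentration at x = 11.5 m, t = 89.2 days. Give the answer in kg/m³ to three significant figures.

0.0217 kg/m³

For an instantaneous plane source, C(x,t) = M/(n_e·A·√(4πDt)) · exp(−(x−vt)²/(4Dt)), with n_e·A the pore (flow) area.
Plume center vt = 0.0616 × 89.2 = 5.49472 m, so the well at 11.5 m is 6.00528 m downgradient of the peak.
√(4πDt) = 8.673 m, giving peak height M/(n_e·A·√(4πDt)) = 22.4/(0.22 × 120 × 8.673) = 0.09783 kg/m³.
(x−vt)²/(4Dt) = (6.00528)²/(4 × 0.0671 × 89.2) = 1.506; exp(−1.506) = 0.2218.
C = 0.09783 × 0.2218 = 0.0217 kg/m³.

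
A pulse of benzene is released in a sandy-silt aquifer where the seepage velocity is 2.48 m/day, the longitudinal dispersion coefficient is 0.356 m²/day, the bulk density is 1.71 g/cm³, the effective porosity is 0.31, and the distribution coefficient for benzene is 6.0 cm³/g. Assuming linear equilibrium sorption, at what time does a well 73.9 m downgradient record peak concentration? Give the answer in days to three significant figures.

1010 days

Retardation factor R = 1 + ρ_b·K_d/n = 1 + 1.71 × 6.0/0.31 = 34.10.
Sorption retards both mechanisms: v_R = v/R = 0.07273 m/day, D_R = D/R = 0.01044 m²/day.
Peak time from v_R²t² + 2D_R t − x² = 0: t = (√(D_R² + v_R²x²) − D_R)/v_R².
√(D_R² + v_R²x²) = √(0.01044² + 0.07273² × 73.9²) = 5.375; v_R² = 0.005290.
t = (5.375 − 0.01044)/0.005290 = 1010 days.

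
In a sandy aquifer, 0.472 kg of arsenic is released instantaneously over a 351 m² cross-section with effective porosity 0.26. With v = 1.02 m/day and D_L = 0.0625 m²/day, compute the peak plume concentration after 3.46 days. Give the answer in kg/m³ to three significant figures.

0.00314 kg/m³

The peak of an instantaneous 1D plume sits at x = vt; there the Gaussian factor is 1 and C_max = M/(n_e·A·√(4πDt)), where n_e·A is the pore area the mass is dissolved in.
√(4πDt) = √(4π × 0.0625 × 3.46) = 1.648 m, so C_max = 0.472/(0.26 × 351 × 1.648) = 0.00314 kg/m³.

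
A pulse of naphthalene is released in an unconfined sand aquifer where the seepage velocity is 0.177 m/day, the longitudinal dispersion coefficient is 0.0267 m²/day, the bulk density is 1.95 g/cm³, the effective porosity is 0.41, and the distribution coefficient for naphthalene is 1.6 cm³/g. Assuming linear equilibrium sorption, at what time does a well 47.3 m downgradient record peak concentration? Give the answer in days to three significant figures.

2290 days

Retardation factor R = 1 + ρ_b·K_d/n = 1 + 1.95 × 1.6/0.41 = 8.610.
Sorption retards both mechanisms: v_R = v/R = 0.02056 m/day, D_R = D/R = 0.003101 m²/day.
Peak time from v_R²t² + 2D_R t − x² = 0: t = (√(D_R² + v_R²x²) − D_R)/v_R².
√(D_R² + v_R²x²) = √(0.003101² + 0.02056² × 47.3²) = 0.9725; v_R² = 0.0004227.
t = (0.9725 − 0.003101)/0.0004227 = 2290 days.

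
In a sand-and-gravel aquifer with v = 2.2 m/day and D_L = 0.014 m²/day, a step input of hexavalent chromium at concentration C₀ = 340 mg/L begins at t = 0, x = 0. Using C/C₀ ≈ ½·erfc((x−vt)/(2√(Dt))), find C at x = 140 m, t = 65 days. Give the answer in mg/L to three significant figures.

For a continuous step input, C/C₀ ≈ ½·erfc((x−vt)/(2√(Dt))).
vt = 2.2 × 65 = 143 m and 2√(Dt) = 2√(0.014 × 65) = 1.908 m.
Argument (x−vt)/(2√(Dt)) = (140 − 143)/1.908 = -1.572; ½·erfc(-1.572) = 0.9869.
C = 340 × 0.9869 = 336 mg/L.

336 mg/L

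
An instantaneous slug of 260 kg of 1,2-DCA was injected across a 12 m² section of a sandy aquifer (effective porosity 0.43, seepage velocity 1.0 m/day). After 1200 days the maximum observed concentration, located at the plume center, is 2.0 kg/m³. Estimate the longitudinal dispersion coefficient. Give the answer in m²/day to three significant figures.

0.0421 m²/day

At the plume center C_max = M/(n_e·A·√(4πDt)), so D = M²/(4πt·(n_e·A·C_max)²).
n_e·A·C_max = 0.43 × 12 × 2.0 = 10.32 kg/m.
D = 260²/(4π × 1200 × 10.32²) = 0.0421 m²/day.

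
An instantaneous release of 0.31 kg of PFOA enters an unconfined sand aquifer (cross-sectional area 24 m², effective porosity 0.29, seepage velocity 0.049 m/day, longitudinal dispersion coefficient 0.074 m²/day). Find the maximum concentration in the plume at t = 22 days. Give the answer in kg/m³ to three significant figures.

The peak of an instantaneous 1D plume sits at x = vt; there the Gaussian factor is 1 and C_max = M/(n_e·A·√(4πDt)), where n_e·A is the pore area the mass is dissolved in.
√(4πDt) = √(4π × 0.074 × 22) = 4.523 m, so C_max = 0.31/(0.29 × 24 × 4.523) = 0.00985 kg/m³.

0.00985 kg/m³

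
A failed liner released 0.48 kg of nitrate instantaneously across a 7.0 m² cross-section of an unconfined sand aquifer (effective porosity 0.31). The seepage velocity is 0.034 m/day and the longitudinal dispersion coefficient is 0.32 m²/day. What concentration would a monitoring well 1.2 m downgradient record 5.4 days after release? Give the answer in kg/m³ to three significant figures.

0.0409 kg/m³

For an instantaneous plane source, C(x,t) = M/(n_e·A·√(4πDt)) · exp(−(x−vt)²/(4Dt)), with n_e·A the pore (flow) area.
Plume center vt = 0.034 × 5.4 = 0.1836 m, so the well at 1.2 m is 1.0164 m downgradient of the peak.
√(4πDt) = 4.660 m, giving peak height M/(n_e·A·√(4πDt)) = 0.48/(0.31 × 7.0 × 4.660) = 0.04747 kg/m³.
(x−vt)²/(4Dt) = (1.0164)²/(4 × 0.32 × 5.4) = 0.1495; exp(−0.1495) = 0.8611.
C = 0.04747 × 0.8611 = 0.0409 kg/m³.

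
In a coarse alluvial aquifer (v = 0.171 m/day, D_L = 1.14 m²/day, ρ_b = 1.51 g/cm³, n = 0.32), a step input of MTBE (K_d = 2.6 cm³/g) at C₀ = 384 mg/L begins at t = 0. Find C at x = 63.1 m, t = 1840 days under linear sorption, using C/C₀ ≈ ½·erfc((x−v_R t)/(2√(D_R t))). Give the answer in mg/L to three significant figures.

5.14 mg/L

Retardation factor R = 1 + ρ_b·K_d/n = 1 + 1.51 × 2.6/0.32 = 13.27.
Sorption retards both mechanisms: v_R = v/R = 0.01289 m/day, D_R = D/R = 0.08591 m²/day.
v_R·t = 0.01289 × 1840 = 23.7176 m; 2√(D_R t) = 25.15 m; argument = (63.1 − 23.7176)/25.15 = 1.566.
C = C₀ × ½·erfc(1.566) = 384 × 0.01339 = 5.14 mg/L.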